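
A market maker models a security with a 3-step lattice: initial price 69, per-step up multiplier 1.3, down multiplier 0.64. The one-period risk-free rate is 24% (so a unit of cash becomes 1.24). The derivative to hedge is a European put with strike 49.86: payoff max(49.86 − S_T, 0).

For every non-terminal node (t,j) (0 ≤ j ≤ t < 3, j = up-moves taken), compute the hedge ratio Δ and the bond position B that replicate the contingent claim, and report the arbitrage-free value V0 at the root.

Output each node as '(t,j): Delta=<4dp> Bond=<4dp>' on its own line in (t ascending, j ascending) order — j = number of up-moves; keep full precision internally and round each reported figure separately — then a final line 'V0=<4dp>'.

Risk-neutral probability p* = (R−d)/(u−d) = (1.24−0.64)/(1.3−0.64) = 0.9091.
At expiry t=3: V(3,0)=31.7721, V(3,1)=13.1189, V(3,2)=0.0000, V(3,3)=0.0000
(2,0): S=28.2624. Δ = (V_up−V_dn)/(S_up−S_dn) = (13.1189−31.7721)/(36.7411−18.0879) = -1.0000. V = [p*·13.1189 + (1−p*)·31.7721]/1.24 = 11.9473. B = V − Δ·S = 40.2097.
(2,1): S=57.4080. Δ = (V_up−V_dn)/(S_up−S_dn) = (0.0000−13.1189)/(74.6304−36.7411) = -0.3462. V = [p*·0.0000 + (1−p*)·13.1189]/1.24 = 0.9618. B = V − Δ·S = 20.8389.
(2,2): S=116.6100. Δ = (V_up−V_dn)/(S_up−S_dn) = (0.0000−0.0000)/(151.5930−74.6304) = 0.0000. V = [p*·0.0000 + (1−p*)·0.0000]/1.24 = 0.0000. B = V − Δ·S = 0.0000.
(1,0): S=44.1600. Δ = (V_up−V_dn)/(S_up−S_dn) = (0.9618−11.9473)/(57.4080−28.2624) = -0.3769. V = [p*·0.9618 + (1−p*)·11.9473]/1.24 = 1.5810. B = V − Δ·S = 18.2257.
(1,1): S=89.7000. Δ = (V_up−V_dn)/(S_up−S_dn) = (0.0000−0.9618)/(116.6100−57.4080) = -0.0162. V = [p*·0.0000 + (1−p*)·0.9618]/1.24 = 0.0705. B = V − Δ·S = 1.5278.
(0,0): S=69.0000. Δ = (V_up−V_dn)/(S_up−S_dn) = (0.0705−1.5810)/(89.7000−44.1600) = -0.0332. V = [p*·0.0705 + (1−p*)·1.5810]/1.24 = 0.1676. B = V − Δ·S = 2.4563.
Check: Δ(0,0)·S0 + B(0,0) = 0.1676 = V0.

(0,0): Delta=-0.0332 Bond=2.4563
(1,0): Delta=-0.3769 Bond=18.2257
(1,1): Delta=-0.0162 Bond=1.5278
(2,0): Delta=-1.0000 Bond=40.2097
(2,1): Delta=-0.3462 Bond=20.8389
(2,2): Delta=0.0000 Bond=0.0000
V0=0.1676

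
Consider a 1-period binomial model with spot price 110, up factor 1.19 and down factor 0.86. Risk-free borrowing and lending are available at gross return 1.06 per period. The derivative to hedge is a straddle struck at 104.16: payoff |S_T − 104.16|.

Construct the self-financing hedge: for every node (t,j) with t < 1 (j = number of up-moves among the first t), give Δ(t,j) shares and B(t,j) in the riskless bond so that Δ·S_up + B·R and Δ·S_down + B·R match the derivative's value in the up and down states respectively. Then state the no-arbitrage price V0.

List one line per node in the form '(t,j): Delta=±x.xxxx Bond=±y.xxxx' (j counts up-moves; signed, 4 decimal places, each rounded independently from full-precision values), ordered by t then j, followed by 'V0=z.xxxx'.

(0,0): Delta=0.4733 Bond=-33.2190
V0=18.8416

The replicating-portfolio and risk-neutral prices coincide; use p* = (1.06−0.86)/(1.19−0.86) = 0.6061 for the latter.
At expiry t=1: V(1,0)=9.5600, V(1,1)=26.7400
  t=0,j=0: stock 110.0000 → up 130.9000 (V=26.7400), down 94.6000 (V=9.5600). Price 18.8416; hedge Δ=0.4733, bond B=-33.2190.
Check: Δ(0,0)·S0 + B(0,0) = 18.8416 = V0.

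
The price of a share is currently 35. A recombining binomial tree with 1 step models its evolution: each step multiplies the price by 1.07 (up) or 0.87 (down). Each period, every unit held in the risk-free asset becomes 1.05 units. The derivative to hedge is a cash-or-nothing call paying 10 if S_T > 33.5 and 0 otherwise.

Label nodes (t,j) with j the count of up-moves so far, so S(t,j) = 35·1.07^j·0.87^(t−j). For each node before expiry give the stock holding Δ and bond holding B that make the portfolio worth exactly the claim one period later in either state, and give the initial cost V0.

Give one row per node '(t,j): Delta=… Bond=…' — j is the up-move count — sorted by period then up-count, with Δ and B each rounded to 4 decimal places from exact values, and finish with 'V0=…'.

(0,0): Delta=1.4286 Bond=-41.4286
V0=8.5714

No-arbitrage ⇒ martingale measure with p* = (R−d)/(u−d) = 0.9000.
At expiry t=1: V(1,0)=0.0000, V(1,1)=10.0000
(0,0): S=35.0000. Δ = (V_up−V_dn)/(S_up−S_dn) = (10.0000−0.0000)/(37.4500−30.4500) = 1.4286. V = [p*·10.0000 + (1−p*)·0.0000]/1.05 = 8.5714. B = V − Δ·S = -41.4286.
Root portfolio cost Δ·35+B reproduces V0=8.5714.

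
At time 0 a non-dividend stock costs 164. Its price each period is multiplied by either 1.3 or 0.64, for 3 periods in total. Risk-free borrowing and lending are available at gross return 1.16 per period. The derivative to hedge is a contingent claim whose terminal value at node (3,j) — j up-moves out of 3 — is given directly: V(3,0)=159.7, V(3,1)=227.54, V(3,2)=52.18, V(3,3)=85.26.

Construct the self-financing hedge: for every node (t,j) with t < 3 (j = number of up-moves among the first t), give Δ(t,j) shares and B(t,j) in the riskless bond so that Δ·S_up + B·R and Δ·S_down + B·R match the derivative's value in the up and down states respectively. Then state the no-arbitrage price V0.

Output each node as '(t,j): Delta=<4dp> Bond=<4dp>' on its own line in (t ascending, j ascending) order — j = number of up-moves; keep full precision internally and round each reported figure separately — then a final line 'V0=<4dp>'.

Since d<R<u, set p* = (R−d)/(u−d) = 0.7879; price each node as the discounted p*-expectation of its children.
Terminal payoffs: V(3,0)=159.7000, V(3,1)=227.5400, V(3,2)=52.1800, V(3,3)=85.2600
  t=2,j=0: stock 67.1744 → up 87.3267 (V=227.5400), down 42.9916 (V=159.7000). Price 183.7497; hedge Δ=1.5302, bond B=80.9619.
  t=2,j=1: stock 136.4480 → up 177.3824 (V=52.1800), down 87.3267 (V=227.5400). Price 77.0496; hedge Δ=-1.9472, bond B=342.7466.
  t=2,j=2: stock 277.1600 → up 360.3080 (V=85.2600), down 177.3824 (V=52.1800). Price 67.4509; hedge Δ=0.1808, bond B=17.3297.
  t=1,j=0: stock 104.9600 → up 136.4480 (V=77.0496), down 67.1744 (V=183.7497). Price 85.9336; hedge Δ=-1.5403, bond B=247.6004.
  t=1,j=1: stock 213.2000 → up 277.1600 (V=67.4509), down 136.4480 (V=77.0496). Price 59.9026; hedge Δ=-0.0682, bond B=74.4461.
  t=0,j=0: stock 164.0000 → up 213.2000 (V=59.9026), down 104.9600 (V=85.9336). Price 56.4003; hedge Δ=-0.2405, bond B=95.8412.
Root portfolio cost Δ·164+B reproduces V0=56.4003.

(0,0): Delta=-0.2405 Bond=95.8412
(1,0): Delta=-1.5403 Bond=247.6004
(1,1): Delta=-0.0682 Bond=74.4461
(2,0): Delta=1.5302 Bond=80.9619
(2,1): Delta=-1.9472 Bond=342.7466
(2,2): Delta=0.1808 Bond=17.3297
V0=56.4003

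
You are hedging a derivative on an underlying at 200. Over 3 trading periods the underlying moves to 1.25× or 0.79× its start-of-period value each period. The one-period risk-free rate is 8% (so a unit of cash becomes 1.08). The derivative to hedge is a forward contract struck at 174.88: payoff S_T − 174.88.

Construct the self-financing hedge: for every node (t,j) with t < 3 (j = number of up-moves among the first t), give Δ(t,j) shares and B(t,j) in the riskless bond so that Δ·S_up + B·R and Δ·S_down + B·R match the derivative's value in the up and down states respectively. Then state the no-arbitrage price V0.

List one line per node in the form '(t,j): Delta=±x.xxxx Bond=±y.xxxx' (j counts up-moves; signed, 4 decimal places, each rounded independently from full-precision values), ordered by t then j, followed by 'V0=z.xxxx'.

Under the risk-neutral measure, an up-move has probability p* = (R−d)/(u−d) = 0.6304 and values discount at R = 1.08.
Terminal values V(3,·): V(3,0)=-76.2722, V(3,1)=-18.8550, V(3,2)=71.9950, V(3,3)=215.7450
(2,0): S=124.8200. Δ = (V_up−V_dn)/(S_up−S_dn) = (-18.8550−-76.2722)/(156.0250−98.6078) = 1.0000. V = [p*·-18.8550 + (1−p*)·-76.2722]/1.08 = -37.1059. B = V − Δ·S = -161.9259.
(2,1): S=197.5000. Δ = (V_up−V_dn)/(S_up−S_dn) = (71.9950−-18.8550)/(246.8750−156.0250) = 1.0000. V = [p*·71.9950 + (1−p*)·-18.8550]/1.08 = 35.5741. B = V − Δ·S = -161.9259.
(2,2): S=312.5000. Δ = (V_up−V_dn)/(S_up−S_dn) = (215.7450−71.9950)/(390.6250−246.8750) = 1.0000. V = [p*·215.7450 + (1−p*)·71.9950]/1.08 = 150.5741. B = V − Δ·S = -161.9259.
(1,0): S=158.0000. Δ = (V_up−V_dn)/(S_up−S_dn) = (35.5741−-37.1059)/(197.5000−124.8200) = 1.0000. V = [p*·35.5741 + (1−p*)·-37.1059]/1.08 = 8.0686. B = V − Δ·S = -149.9314.
(1,1): S=250.0000. Δ = (V_up−V_dn)/(S_up−S_dn) = (150.5741−35.5741)/(312.5000−197.5000) = 1.0000. V = [p*·150.5741 + (1−p*)·35.5741]/1.08 = 100.0686. B = V − Δ·S = -149.9314.
(0,0): S=200.0000. Δ = (V_up−V_dn)/(S_up−S_dn) = (100.0686−8.0686)/(250.0000−158.0000) = 1.0000. V = [p*·100.0686 + (1−p*)·8.0686]/1.08 = 61.1746. B = V − Δ·S = -138.8254.
Root portfolio cost Δ·200+B reproduces V0=61.1746.

(0,0): Delta=1.0000 Bond=-138.8254
(1,0): Delta=1.0000 Bond=-149.9314
(1,1): Delta=1.0000 Bond=-149.9314
(2,0): Delta=1.0000 Bond=-161.9259
(2,1): Delta=1.0000 Bond=-161.9259
(2,2): Delta=1.0000 Bond=-161.9259
V0=61.1746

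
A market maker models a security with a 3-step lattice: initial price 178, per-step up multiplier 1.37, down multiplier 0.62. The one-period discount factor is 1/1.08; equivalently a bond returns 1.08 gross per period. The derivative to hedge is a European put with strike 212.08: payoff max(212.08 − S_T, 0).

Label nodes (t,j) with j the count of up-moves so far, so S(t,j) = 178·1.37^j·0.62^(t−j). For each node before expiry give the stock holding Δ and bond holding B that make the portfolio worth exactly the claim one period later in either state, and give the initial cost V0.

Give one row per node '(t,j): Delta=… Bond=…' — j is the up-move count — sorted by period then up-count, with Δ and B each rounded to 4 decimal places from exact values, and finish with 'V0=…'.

Under the risk-neutral measure, an up-move has probability p* = (R−d)/(u−d) = 0.6133 and values discount at R = 1.08.
Payoff layer (t=3): V(3,0)=169.6576, V(3,1)=118.3402, V(3,2)=4.9453, V(3,3)=0.0000
(2,0): S=68.4232. Δ = (V_up−V_dn)/(S_up−S_dn) = (118.3402−169.6576)/(93.7398−42.4224) = -1.0000. V = [p*·118.3402 + (1−p*)·169.6576]/1.08 = 127.9472. B = V − Δ·S = 196.3704.
(2,1): S=151.1932. Δ = (V_up−V_dn)/(S_up−S_dn) = (4.9453−118.3402)/(207.1347−93.7398) = -1.0000. V = [p*·4.9453 + (1−p*)·118.3402]/1.08 = 45.1772. B = V − Δ·S = 196.3704.
(2,2): S=334.0882. Δ = (V_up−V_dn)/(S_up−S_dn) = (0.0000−4.9453)/(457.7008−207.1347) = -0.0197. V = [p*·0.0000 + (1−p*)·4.9453]/1.08 = 1.7705. B = V − Δ·S = 8.3643.
(1,0): S=110.3600. Δ = (V_up−V_dn)/(S_up−S_dn) = (45.1772−127.9472)/(151.1932−68.4232) = -1.0000. V = [p*·45.1772 + (1−p*)·127.9472]/1.08 = 71.4644. B = V − Δ·S = 181.8244.
(1,1): S=243.8600. Δ = (V_up−V_dn)/(S_up−S_dn) = (1.7705−45.1772)/(334.0882−151.1932) = -0.2373. V = [p*·1.7705 + (1−p*)·45.1772]/1.08 = 17.1800. B = V − Δ·S = 75.0555.
(0,0): S=178.0000. Δ = (V_up−V_dn)/(S_up−S_dn) = (17.1800−71.4644)/(243.8600−110.3600) = -0.4066. V = [p*·17.1800 + (1−p*)·71.4644]/1.08 = 35.3426. B = V − Δ·S = 107.7218.
The time-0 hedge costs 35.3426, which is the no-arbitrage price.

(0,0): Delta=-0.4066 Bond=107.7218
(1,0): Delta=-1.0000 Bond=181.8244
(1,1): Delta=-0.2373 Bond=75.0555
(2,0): Delta=-1.0000 Bond=196.3704
(2,1): Delta=-1.0000 Bond=196.3704
(2,2): Delta=-0.0197 Bond=8.3643
V0=35.3426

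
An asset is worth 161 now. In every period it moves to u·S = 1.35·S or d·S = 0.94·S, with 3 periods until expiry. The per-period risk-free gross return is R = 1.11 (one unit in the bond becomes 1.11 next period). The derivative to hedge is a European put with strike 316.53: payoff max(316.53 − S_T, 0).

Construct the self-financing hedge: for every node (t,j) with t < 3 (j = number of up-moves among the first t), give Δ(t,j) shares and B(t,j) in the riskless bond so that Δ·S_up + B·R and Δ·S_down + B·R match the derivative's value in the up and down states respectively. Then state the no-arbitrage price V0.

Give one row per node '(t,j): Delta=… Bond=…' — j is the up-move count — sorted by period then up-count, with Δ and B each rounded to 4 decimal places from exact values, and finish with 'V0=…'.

(0,0): Delta=-0.8318 Bond=208.5055
(1,0): Delta=-1.0000 Bond=256.9028
(1,1): Delta=-0.6664 Bond=195.4950
(2,0): Delta=-1.0000 Bond=285.1622
(2,1): Delta=-1.0000 Bond=285.1622
(2,2): Delta=-0.3384 Bond=120.7698
V0=74.5925

The replicating-portfolio and risk-neutral prices coincide; use p* = (1.11−0.94)/(1.35−0.94) = 0.4146 for the latter.
Terminal payoffs: V(3,0)=182.8060, V(3,1)=124.4795, V(3,2)=40.7129, V(3,3)=0.0000
(2,0): S=142.2596. Δ = (V_up−V_dn)/(S_up−S_dn) = (124.4795−182.8060)/(192.0505−133.7240) = -1.0000. V = [p*·124.4795 + (1−p*)·182.8060]/1.11 = 142.9026. B = V − Δ·S = 285.1622.
(2,1): S=204.3090. Δ = (V_up−V_dn)/(S_up−S_dn) = (40.7129−124.4795)/(275.8172−192.0505) = -1.0000. V = [p*·40.7129 + (1−p*)·124.4795]/1.11 = 80.8532. B = V − Δ·S = 285.1622.
(2,2): S=293.4225. Δ = (V_up−V_dn)/(S_up−S_dn) = (0.0000−40.7129)/(396.1204−275.8171) = -0.3384. V = [p*·0.0000 + (1−p*)·40.7129]/1.11 = 21.4702. B = V − Δ·S = 120.7698.
(1,0): S=151.3400. Δ = (V_up−V_dn)/(S_up−S_dn) = (80.8532−142.9026)/(204.3090−142.2596) = -1.0000. V = [p*·80.8532 + (1−p*)·142.9026]/1.11 = 105.5628. B = V − Δ·S = 256.9028.
(1,1): S=217.3500. Δ = (V_up−V_dn)/(S_up−S_dn) = (21.4702−80.8532)/(293.4225−204.3090) = -0.6664. V = [p*·21.4702 + (1−p*)·80.8532]/1.11 = 50.6585. B = V − Δ·S = 195.4950.
(0,0): S=161.0000. Δ = (V_up−V_dn)/(S_up−S_dn) = (50.6585−105.5628)/(217.3500−151.3400) = -0.8318. V = [p*·50.6585 + (1−p*)·105.5628]/1.11 = 74.5925. B = V − Δ·S = 208.5055.
Root portfolio cost Δ·161+B reproduces V0=74.5925.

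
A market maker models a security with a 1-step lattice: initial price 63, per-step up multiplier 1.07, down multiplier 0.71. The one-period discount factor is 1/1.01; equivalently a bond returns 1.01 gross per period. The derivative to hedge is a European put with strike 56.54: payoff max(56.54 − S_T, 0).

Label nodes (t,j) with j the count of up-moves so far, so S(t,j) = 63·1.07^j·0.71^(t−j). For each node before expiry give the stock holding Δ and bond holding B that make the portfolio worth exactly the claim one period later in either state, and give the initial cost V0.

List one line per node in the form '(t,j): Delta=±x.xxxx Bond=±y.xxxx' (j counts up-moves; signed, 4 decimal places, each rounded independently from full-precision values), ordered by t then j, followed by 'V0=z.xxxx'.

(0,0): Delta=-0.5207 Bond=34.7544
V0=1.9488

Under the risk-neutral measure, an up-move has probability p* = (R−d)/(u−d) = 0.8333 and values discount at R = 1.01.
Terminal values V(1,·): V(1,0)=11.8100, V(1,1)=0.0000
  t=0,j=0: stock 63.0000 → up 67.4100 (V=0.0000), down 44.7300 (V=11.8100). Price 1.9488; hedge Δ=-0.5207, bond B=34.7544.
Check: Δ(0,0)·S0 + B(0,0) = 1.9488 = V0.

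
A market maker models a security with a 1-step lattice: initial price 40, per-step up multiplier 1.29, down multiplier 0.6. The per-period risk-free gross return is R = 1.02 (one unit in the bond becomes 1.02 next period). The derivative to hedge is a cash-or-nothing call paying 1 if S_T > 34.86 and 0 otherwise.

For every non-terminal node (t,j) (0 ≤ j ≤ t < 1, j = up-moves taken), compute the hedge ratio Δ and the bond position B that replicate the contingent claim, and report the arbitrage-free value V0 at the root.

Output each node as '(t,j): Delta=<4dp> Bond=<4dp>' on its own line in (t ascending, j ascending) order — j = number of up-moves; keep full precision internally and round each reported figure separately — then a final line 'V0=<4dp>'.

(0,0): Delta=0.0362 Bond=-0.8525
V0=0.5968

Under the risk-neutral measure, an up-move has probability p* = (R−d)/(u−d) = 0.6087 and values discount at R = 1.02.
Terminal payoffs: V(1,0)=0.0000, V(1,1)=1.0000
Node (0,0) S=40.0000: V=(p*·1.0000+(1−p*)·0.0000)/1.02=0.5968; Δ=(1.0000−0.0000)/(51.6000−24.0000)=0.0362; B=V−Δ·S=-0.8525
Root portfolio cost Δ·40+B reproduces V0=0.5968.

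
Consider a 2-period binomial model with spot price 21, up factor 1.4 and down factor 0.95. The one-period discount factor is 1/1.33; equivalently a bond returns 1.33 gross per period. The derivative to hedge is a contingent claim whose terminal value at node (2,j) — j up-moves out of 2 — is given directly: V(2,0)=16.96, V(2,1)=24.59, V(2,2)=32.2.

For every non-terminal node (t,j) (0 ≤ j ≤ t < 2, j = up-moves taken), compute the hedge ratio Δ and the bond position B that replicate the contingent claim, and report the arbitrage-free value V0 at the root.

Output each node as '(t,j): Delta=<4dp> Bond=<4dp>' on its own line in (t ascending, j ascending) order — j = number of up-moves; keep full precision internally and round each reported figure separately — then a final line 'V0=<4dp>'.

Since d<R<u, set p* = (R−d)/(u−d) = 0.8444; price each node as the discounted p*-expectation of its children.
At expiry t=2: V(2,0)=16.9600, V(2,1)=24.5900, V(2,2)=32.2000
(1,0): S=19.9500. Δ = (V_up−V_dn)/(S_up−S_dn) = (24.5900−16.9600)/(27.9300−18.9525) = 0.8499. V = [p*·24.5900 + (1−p*)·16.9600]/1.33 = 17.5963. B = V − Δ·S = 0.6408.
(1,1): S=29.4000. Δ = (V_up−V_dn)/(S_up−S_dn) = (32.2000−24.5900)/(41.1600−27.9300) = 0.5752. V = [p*·32.2000 + (1−p*)·24.5900]/1.33 = 23.3205. B = V − Δ·S = 6.4094.
(0,0): S=21.0000. Δ = (V_up−V_dn)/(S_up−S_dn) = (23.3205−17.5963)/(29.4000−19.9500) = 0.6057. V = [p*·23.3205 + (1−p*)·17.5963]/1.33 = 16.8647. B = V − Δ·S = 4.1444.
The time-0 hedge costs 16.8647, which is the no-arbitrage price.

(0,0): Delta=0.6057 Bond=4.1444
(1,0): Delta=0.8499 Bond=0.6408
(1,1): Delta=0.5752 Bond=6.4094
V0=16.8647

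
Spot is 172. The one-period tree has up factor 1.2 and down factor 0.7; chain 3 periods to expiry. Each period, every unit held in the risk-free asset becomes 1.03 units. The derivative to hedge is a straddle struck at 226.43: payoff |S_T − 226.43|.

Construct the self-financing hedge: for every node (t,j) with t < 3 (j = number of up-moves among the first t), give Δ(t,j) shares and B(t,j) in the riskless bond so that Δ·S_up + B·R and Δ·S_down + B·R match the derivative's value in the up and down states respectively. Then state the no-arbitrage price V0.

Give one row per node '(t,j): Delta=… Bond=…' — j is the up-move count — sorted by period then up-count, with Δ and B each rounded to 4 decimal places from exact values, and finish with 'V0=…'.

(0,0): Delta=-0.3241 Bond=128.2056
(1,0): Delta=-1.0000 Bond=213.4320
(1,1): Delta=-0.1210 Bond=90.1286
(2,0): Delta=-1.0000 Bond=219.8350
(2,1): Delta=-1.0000 Bond=219.8350
(2,2): Delta=0.1432 Bond=27.4070
V0=72.4631

The replicating-portfolio and risk-neutral prices coincide; use p* = (1.03−0.7)/(1.2−0.7) = 0.6600 for the latter.
Payoff layer (t=3): V(3,0)=167.4340, V(3,1)=125.2940, V(3,2)=53.0540, V(3,3)=70.7860
(2,0): S=84.2800. Δ = (V_up−V_dn)/(S_up−S_dn) = (125.2940−167.4340)/(101.1360−58.9960) = -1.0000. V = [p*·125.2940 + (1−p*)·167.4340]/1.03 = 135.5550. B = V − Δ·S = 219.8350.
(2,1): S=144.4800. Δ = (V_up−V_dn)/(S_up−S_dn) = (53.0540−125.2940)/(173.3760−101.1360) = -1.0000. V = [p*·53.0540 + (1−p*)·125.2940]/1.03 = 75.3550. B = V − Δ·S = 219.8350.
(2,2): S=247.6800. Δ = (V_up−V_dn)/(S_up−S_dn) = (70.7860−53.0540)/(297.2160−173.3760) = 0.1432. V = [p*·70.7860 + (1−p*)·53.0540]/1.03 = 62.8710. B = V − Δ·S = 27.4070.
(1,0): S=120.4000. Δ = (V_up−V_dn)/(S_up−S_dn) = (75.3550−135.5550)/(144.4800−84.2800) = -1.0000. V = [p*·75.3550 + (1−p*)·135.5550]/1.03 = 93.0320. B = V − Δ·S = 213.4320.
(1,1): S=206.4000. Δ = (V_up−V_dn)/(S_up−S_dn) = (62.8710−75.3550)/(247.6800−144.4800) = -0.1210. V = [p*·62.8710 + (1−p*)·75.3550]/1.03 = 65.1607. B = V − Δ·S = 90.1286.
(0,0): S=172.0000. Δ = (V_up−V_dn)/(S_up−S_dn) = (65.1607−93.0320)/(206.4000−120.4000) = -0.3241. V = [p*·65.1607 + (1−p*)·93.0320]/1.03 = 72.4631. B = V − Δ·S = 128.2056.
Each (Δ,B) replicates both successor values, so the strategy is self-financing and V0 is arbitrage-free.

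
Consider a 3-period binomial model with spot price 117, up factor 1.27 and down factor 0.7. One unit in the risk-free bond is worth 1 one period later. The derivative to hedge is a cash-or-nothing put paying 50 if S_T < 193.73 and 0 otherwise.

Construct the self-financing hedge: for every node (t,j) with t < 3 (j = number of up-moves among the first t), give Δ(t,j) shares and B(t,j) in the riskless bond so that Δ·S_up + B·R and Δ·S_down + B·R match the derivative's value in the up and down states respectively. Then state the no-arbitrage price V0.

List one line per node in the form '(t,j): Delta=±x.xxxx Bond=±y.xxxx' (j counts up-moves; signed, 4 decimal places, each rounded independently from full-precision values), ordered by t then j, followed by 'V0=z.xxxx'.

(0,0): Delta=-0.2077 Bond=67.0093
(1,0): Delta=0.0000 Bond=50.0000
(1,1): Delta=-0.3107 Bond=82.3176
(2,0): Delta=0.0000 Bond=50.0000
(2,1): Delta=0.0000 Bond=50.0000
(2,2): Delta=-0.4648 Bond=111.4035
V0=42.7103

Since d<R<u, set p* = (R−d)/(u−d) = 0.5263; price each node as the discounted p*-expectation of its children.
Payoff layer (t=3): V(3,0)=50.0000, V(3,1)=50.0000, V(3,2)=50.0000, V(3,3)=0.0000
Node (2,0) S=57.3300: V=(p*·50.0000+(1−p*)·50.0000)/1=50.0000; Δ=(50.0000−50.0000)/(72.8091−40.1310)=0.0000; B=V−Δ·S=50.0000
Node (2,1) S=104.0130: V=(p*·50.0000+(1−p*)·50.0000)/1=50.0000; Δ=(50.0000−50.0000)/(132.0965−72.8091)=0.0000; B=V−Δ·S=50.0000
Node (2,2) S=188.7093: V=(p*·0.0000+(1−p*)·50.0000)/1=23.6842; Δ=(0.0000−50.0000)/(239.6608−132.0965)=-0.4648; B=V−Δ·S=111.4035
Node (1,0) S=81.9000: V=(p*·50.0000+(1−p*)·50.0000)/1=50.0000; Δ=(50.0000−50.0000)/(104.0130−57.3300)=0.0000; B=V−Δ·S=50.0000
Node (1,1) S=148.5900: V=(p*·23.6842+(1−p*)·50.0000)/1=36.1496; Δ=(23.6842−50.0000)/(188.7093−104.0130)=-0.3107; B=V−Δ·S=82.3176
Node (0,0) S=117.0000: V=(p*·36.1496+(1−p*)·50.0000)/1=42.7103; Δ=(36.1496−50.0000)/(148.5900−81.9000)=-0.2077; B=V−Δ·S=67.0093
Each (Δ,B) replicates both successor values, so the strategy is self-financing and V0 is arbitrage-free.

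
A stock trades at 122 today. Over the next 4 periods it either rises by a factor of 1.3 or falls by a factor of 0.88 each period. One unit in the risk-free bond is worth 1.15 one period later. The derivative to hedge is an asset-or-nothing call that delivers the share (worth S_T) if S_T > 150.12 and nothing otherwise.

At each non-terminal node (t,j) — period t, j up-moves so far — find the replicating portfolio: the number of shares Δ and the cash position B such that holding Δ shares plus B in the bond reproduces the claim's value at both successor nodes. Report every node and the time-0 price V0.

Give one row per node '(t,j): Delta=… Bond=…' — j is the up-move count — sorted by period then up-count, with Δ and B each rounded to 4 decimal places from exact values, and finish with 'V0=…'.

(0,0): Delta=1.3208 Bond=-47.0515
(1,0): Delta=1.7576 Bond=-101.0039
(1,1): Delta=1.1565 Bond=-28.0566
(2,0): Delta=2.2493 Bond=-162.6163
(2,1): Delta=1.5726 Bond=-90.3424
(2,2): Delta=1.0000 Bond=0.0000
(3,0): Delta=0.0000 Bond=0.0000
(3,1): Delta=3.0952 Bond=-290.9025
(3,2): Delta=1.0000 Bond=0.0000
(3,3): Delta=1.0000 Bond=0.0000
V0=114.0807

Since d<R<u, set p* = (R−d)/(u−d) = 0.6429; price each node as the discounted p*-expectation of its children.
Terminal values V(4,·): V(4,0)=0.0000, V(4,1)=0.0000, V(4,2)=159.6658, V(4,3)=235.8699, V(4,4)=348.4442
  t=3,j=0: stock 83.1396 → up 108.0815 (V=0.0000), down 73.1628 (V=0.0000). Price 0.0000; hedge Δ=0.0000, bond B=0.0000.
  t=3,j=1: stock 122.8198 → up 159.6658 (V=159.6658), down 108.0815 (V=0.0000). Price 89.2542; hedge Δ=3.0952, bond B=-290.9025.
  t=3,j=2: stock 181.4384 → up 235.8699 (V=235.8699), down 159.6658 (V=159.6658). Price 181.4384; hedge Δ=1.0000, bond B=0.0000.
  t=3,j=3: stock 268.0340 → up 348.4442 (V=348.4442), down 235.8699 (V=235.8699). Price 268.0340; hedge Δ=1.0000, bond B=0.0000.
  t=2,j=0: stock 94.4768 → up 122.8198 (V=89.2542), down 83.1396 (V=0.0000). Price 49.8936; hedge Δ=2.2493, bond B=-162.6163.
  t=2,j=1: stock 139.5680 → up 181.4384 (V=181.4384), down 122.8198 (V=89.2542). Price 129.1439; hedge Δ=1.5726, bond B=-90.3424.
  t=2,j=2: stock 206.1800 → up 268.0340 (V=268.0340), down 181.4384 (V=181.4384). Price 206.1800; hedge Δ=1.0000, bond B=0.0000.
  t=1,j=0: stock 107.3600 → up 139.5680 (V=129.1439), down 94.4768 (V=49.8936). Price 87.6871; hedge Δ=1.7576, bond B=-101.0039.
  t=1,j=1: stock 158.6000 → up 206.1800 (V=206.1800), down 139.5680 (V=129.1439). Price 155.3627; hedge Δ=1.1565, bond B=-28.0566.
  t=0,j=0: stock 122.0000 → up 158.6000 (V=155.3627), down 107.3600 (V=87.6871). Price 114.0807; hedge Δ=1.3208, bond B=-47.0515.
Self-financing check: at every node Δ·S+B equals the discounted successor values.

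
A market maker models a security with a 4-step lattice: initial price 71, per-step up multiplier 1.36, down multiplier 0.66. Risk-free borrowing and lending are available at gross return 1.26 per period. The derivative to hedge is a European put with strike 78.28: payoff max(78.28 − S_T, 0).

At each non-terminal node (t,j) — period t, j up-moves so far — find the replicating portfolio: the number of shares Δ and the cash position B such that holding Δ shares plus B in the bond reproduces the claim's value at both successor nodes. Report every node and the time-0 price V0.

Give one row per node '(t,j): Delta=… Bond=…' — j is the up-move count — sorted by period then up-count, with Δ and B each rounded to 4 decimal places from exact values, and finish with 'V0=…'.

(0,0): Delta=-0.0827 Bond=6.8358
(1,0): Delta=-0.4414 Bond=25.4215
(1,1): Delta=-0.0537 Bond=5.8118
(2,0): Delta=-1.0000 Bond=49.3071
(2,1): Delta=-0.3962 Bond=29.1518
(2,2): Delta=-0.0260 Bond=3.6847
(3,0): Delta=-1.0000 Bond=62.1270
(3,1): Delta=-1.0000 Bond=62.1270
(3,2): Delta=-0.3474 Bond=32.4986
(3,3): Delta=0.0000 Bond=0.0000
V0=0.9633

No-arbitrage ⇒ martingale measure with p* = (R−d)/(u−d) = 0.8571.
Terminal payoffs: V(4,0)=64.8079, V(4,1)=50.5194, V(4,2)=21.0763, V(4,3)=0.0000, V(4,4)=0.0000
  t=3,j=0: stock 20.4122 → up 27.7606 (V=50.5194), down 13.4721 (V=64.8079). Price 41.7148; hedge Δ=-1.0000, bond B=62.1270.
  t=3,j=1: stock 42.0615 → up 57.2037 (V=21.0763), down 27.7606 (V=50.5194). Price 20.0654; hedge Δ=-1.0000, bond B=62.1270.
  t=3,j=2: stock 86.6723 → up 117.8743 (V=0.0000), down 57.2037 (V=21.0763). Price 2.3896; hedge Δ=-0.3474, bond B=32.4986.
  t=3,j=3: stock 178.5974 → up 242.8924 (V=0.0000), down 117.8743 (V=0.0000). Price 0.0000; hedge Δ=0.0000, bond B=0.0000.
  t=2,j=0: stock 30.9276 → up 42.0615 (V=20.0654), down 20.4122 (V=41.7148). Price 18.3795; hedge Δ=-1.0000, bond B=49.3071.
  t=2,j=1: stock 63.7296 → up 86.6723 (V=2.3896), down 42.0615 (V=20.0654). Price 3.9006; hedge Δ=-0.3962, bond B=29.1518.
  t=2,j=2: stock 131.3216 → up 178.5974 (V=0.0000), down 86.6723 (V=2.3896). Price 0.2709; hedge Δ=-0.0260, bond B=3.6847.
  t=1,j=0: stock 46.8600 → up 63.7296 (V=3.9006), down 30.9276 (V=18.3795). Price 4.7373; hedge Δ=-0.4414, bond B=25.4215.
  t=1,j=1: stock 96.5600 → up 131.3216 (V=0.2709), down 63.7296 (V=3.9006). Price 0.6265; hedge Δ=-0.0537, bond B=5.8118.
  t=0,j=0: stock 71.0000 → up 96.5600 (V=0.6265), down 46.8600 (V=4.7373). Price 0.9633; hedge Δ=-0.0827, bond B=6.8358.
Root portfolio cost Δ·71+B reproduces V0=0.9633.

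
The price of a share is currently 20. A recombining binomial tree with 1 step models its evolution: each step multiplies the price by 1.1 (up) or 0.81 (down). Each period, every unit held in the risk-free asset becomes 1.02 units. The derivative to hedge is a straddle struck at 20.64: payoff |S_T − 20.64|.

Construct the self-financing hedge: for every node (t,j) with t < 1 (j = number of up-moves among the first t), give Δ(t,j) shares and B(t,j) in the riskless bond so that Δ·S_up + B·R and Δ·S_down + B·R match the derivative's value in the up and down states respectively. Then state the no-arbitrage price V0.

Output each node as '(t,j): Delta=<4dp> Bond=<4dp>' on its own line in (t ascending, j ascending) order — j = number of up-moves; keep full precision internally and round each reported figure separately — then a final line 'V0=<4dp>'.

(0,0): Delta=-0.5310 Bond=12.7870
V0=2.1663

Since d<R<u, set p* = (R−d)/(u−d) = 0.7241; price each node as the discounted p*-expectation of its children.
Terminal payoffs: V(1,0)=4.4400, V(1,1)=1.3600
(0,0): S=20.0000. Δ = (V_up−V_dn)/(S_up−S_dn) = (1.3600−4.4400)/(22.0000−16.2000) = -0.5310. V = [p*·1.3600 + (1−p*)·4.4400]/1.02 = 2.1663. B = V − Δ·S = 12.7870.
Root portfolio cost Δ·20+B reproduces V0=2.1663.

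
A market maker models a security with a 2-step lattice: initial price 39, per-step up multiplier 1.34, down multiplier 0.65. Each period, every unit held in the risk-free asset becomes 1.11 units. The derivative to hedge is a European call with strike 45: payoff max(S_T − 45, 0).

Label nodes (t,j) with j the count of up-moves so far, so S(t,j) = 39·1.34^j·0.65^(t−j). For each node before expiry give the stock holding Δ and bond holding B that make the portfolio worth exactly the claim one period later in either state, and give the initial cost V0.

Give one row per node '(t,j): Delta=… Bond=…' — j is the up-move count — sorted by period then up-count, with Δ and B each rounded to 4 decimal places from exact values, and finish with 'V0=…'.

Since d<R<u, set p* = (R−d)/(u−d) = 0.6667; price each node as the discounted p*-expectation of its children.
Terminal payoffs: V(2,0)=0.0000, V(2,1)=0.0000, V(2,2)=25.0284
  t=1,j=0: stock 25.3500 → up 33.9690 (V=0.0000), down 16.4775 (V=0.0000). Price 0.0000; hedge Δ=0.0000, bond B=0.0000.
  t=1,j=1: stock 52.2600 → up 70.0284 (V=25.0284), down 33.9690 (V=0.0000). Price 15.0321; hedge Δ=0.6941, bond B=-21.2410.
  t=0,j=0: stock 39.0000 → up 52.2600 (V=15.0321), down 25.3500 (V=0.0000). Price 9.0283; hedge Δ=0.5586, bond B=-12.7573.
Each (Δ,B) replicates both successor values, so the strategy is self-financing and V0 is arbitrage-free.

(0,0): Delta=0.5586 Bond=-12.7573
(1,0): Delta=0.0000 Bond=0.0000
(1,1): Delta=0.6941 Bond=-21.2410
V0=9.0283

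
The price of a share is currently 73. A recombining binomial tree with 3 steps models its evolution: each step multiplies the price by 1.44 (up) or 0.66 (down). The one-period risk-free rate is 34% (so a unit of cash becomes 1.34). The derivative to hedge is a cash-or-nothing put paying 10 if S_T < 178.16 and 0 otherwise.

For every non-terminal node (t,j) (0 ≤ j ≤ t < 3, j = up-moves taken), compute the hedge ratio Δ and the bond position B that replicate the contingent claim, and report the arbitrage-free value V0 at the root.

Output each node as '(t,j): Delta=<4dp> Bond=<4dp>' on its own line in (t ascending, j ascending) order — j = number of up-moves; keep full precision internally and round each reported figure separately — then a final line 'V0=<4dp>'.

(0,0): Delta=-0.0743 Bond=6.8289
(1,0): Delta=0.0000 Bond=5.5692
(1,1): Delta=-0.0793 Bond=9.6774
(2,0): Delta=0.0000 Bond=7.4627
(2,1): Delta=0.0000 Bond=7.4627
(2,2): Delta=-0.0847 Bond=13.7773
V0=1.4023

Since d<R<u, set p* = (R−d)/(u−d) = 0.8718; price each node as the discounted p*-expectation of its children.
Terminal payoffs: V(3,0)=10.0000, V(3,1)=10.0000, V(3,2)=10.0000, V(3,3)=0.0000
  t=2,j=0: stock 31.7988 → up 45.7903 (V=10.0000), down 20.9872 (V=10.0000). Price 7.4627; hedge Δ=0.0000, bond B=7.4627.
  t=2,j=1: stock 69.3792 → up 99.9060 (V=10.0000), down 45.7903 (V=10.0000). Price 7.4627; hedge Δ=0.0000, bond B=7.4627.
  t=2,j=2: stock 151.3728 → up 217.9768 (V=0.0000), down 99.9060 (V=10.0000). Price 0.9568; hedge Δ=-0.0847, bond B=13.7773.
  t=1,j=0: stock 48.1800 → up 69.3792 (V=7.4627), down 31.7988 (V=7.4627). Price 5.5692; hedge Δ=0.0000, bond B=5.5692.
  t=1,j=1: stock 105.1200 → up 151.3728 (V=0.9568), down 69.3792 (V=7.4627). Price 1.3365; hedge Δ=-0.0793, bond B=9.6774.
  t=0,j=0: stock 73.0000 → up 105.1200 (V=1.3365), down 48.1800 (V=5.5692). Price 1.4023; hedge Δ=-0.0743, bond B=6.8289.
Check: Δ(0,0)·S0 + B(0,0) = 1.4023 = V0.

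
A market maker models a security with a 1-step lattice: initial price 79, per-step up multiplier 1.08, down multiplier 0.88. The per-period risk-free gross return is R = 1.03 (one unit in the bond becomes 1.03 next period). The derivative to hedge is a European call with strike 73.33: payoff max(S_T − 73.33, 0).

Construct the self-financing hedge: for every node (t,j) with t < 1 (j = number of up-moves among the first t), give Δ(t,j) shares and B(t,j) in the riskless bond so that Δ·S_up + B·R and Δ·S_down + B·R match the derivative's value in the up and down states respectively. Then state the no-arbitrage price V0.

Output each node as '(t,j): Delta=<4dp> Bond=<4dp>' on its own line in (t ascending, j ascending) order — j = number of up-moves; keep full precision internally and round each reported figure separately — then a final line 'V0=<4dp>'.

(0,0): Delta=0.7589 Bond=-51.2194
V0=8.7306

Under the risk-neutral measure, an up-move has probability p* = (R−d)/(u−d) = 0.7500 and values discount at R = 1.03.
Terminal values V(1,·): V(1,0)=0.0000, V(1,1)=11.9900
  t=0,j=0: stock 79.0000 → up 85.3200 (V=11.9900), down 69.5200 (V=0.0000). Price 8.7306; hedge Δ=0.7589, bond B=-51.2194.
Each (Δ,B) replicates both successor values, so the strategy is self-financing and V0 is arbitrage-free.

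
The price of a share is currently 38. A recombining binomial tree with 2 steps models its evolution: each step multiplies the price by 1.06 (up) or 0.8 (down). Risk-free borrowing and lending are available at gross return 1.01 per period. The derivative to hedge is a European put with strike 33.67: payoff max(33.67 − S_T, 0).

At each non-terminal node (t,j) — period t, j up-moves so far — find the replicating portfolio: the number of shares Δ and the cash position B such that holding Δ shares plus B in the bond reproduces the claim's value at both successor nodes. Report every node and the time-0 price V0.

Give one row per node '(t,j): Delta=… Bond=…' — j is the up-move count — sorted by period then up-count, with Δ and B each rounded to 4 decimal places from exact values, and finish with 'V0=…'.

(0,0): Delta=-0.2694 Bond=11.0151
(1,0): Delta=-1.0000 Bond=33.3366
(1,1): Delta=-0.1381 Bond=5.8369
V0=0.7793

Under the risk-neutral measure, an up-move has probability p* = (R−d)/(u−d) = 0.8077 and values discount at R = 1.01.
Payoff layer (t=2): V(2,0)=9.3500, V(2,1)=1.4460, V(2,2)=0.0000
  t=1,j=0: stock 30.4000 → up 32.2240 (V=1.4460), down 24.3200 (V=9.3500). Price 2.9366; hedge Δ=-1.0000, bond B=33.3366.
  t=1,j=1: stock 40.2800 → up 42.6968 (V=0.0000), down 32.2240 (V=1.4460). Price 0.2753; hedge Δ=-0.1381, bond B=5.8369.
  t=0,j=0: stock 38.0000 → up 40.2800 (V=0.2753), down 30.4000 (V=2.9366). Price 0.7793; hedge Δ=-0.2694, bond B=11.0151.
Check: Δ(0,0)·S0 + B(0,0) = 0.7793 = V0.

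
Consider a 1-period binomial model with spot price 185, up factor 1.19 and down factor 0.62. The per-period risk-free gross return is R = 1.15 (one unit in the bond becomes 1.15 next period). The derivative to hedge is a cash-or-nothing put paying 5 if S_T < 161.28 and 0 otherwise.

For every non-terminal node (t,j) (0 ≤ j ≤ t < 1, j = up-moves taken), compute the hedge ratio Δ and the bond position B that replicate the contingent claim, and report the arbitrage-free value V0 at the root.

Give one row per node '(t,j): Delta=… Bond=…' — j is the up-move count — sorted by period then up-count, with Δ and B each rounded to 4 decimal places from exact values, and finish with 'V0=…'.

(0,0): Delta=-0.0474 Bond=9.0770
V0=0.3051

No-arbitrage ⇒ martingale measure with p* = (R−d)/(u−d) = 0.9298.
Terminal payoffs: V(1,0)=5.0000, V(1,1)=0.0000
Node (0,0) S=185.0000: V=(p*·0.0000+(1−p*)·5.0000)/1.15=0.3051; Δ=(0.0000−5.0000)/(220.1500−114.7000)=-0.0474; B=V−Δ·S=9.0770
Each (Δ,B) replicates both successor values, so the strategy is self-financing and V0 is arbitrage-free.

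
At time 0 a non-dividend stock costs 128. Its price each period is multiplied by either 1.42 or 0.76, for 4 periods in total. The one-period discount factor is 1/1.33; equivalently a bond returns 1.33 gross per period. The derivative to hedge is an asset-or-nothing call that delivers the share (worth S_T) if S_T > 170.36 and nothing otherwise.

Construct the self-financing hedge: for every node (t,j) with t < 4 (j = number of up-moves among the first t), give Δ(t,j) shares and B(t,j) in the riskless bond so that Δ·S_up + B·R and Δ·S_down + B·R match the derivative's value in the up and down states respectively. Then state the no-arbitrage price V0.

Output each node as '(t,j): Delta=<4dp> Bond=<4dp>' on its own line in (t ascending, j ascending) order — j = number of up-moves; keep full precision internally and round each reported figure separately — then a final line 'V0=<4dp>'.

Since d<R<u, set p* = (R−d)/(u−d) = 0.8636; price each node as the discounted p*-expectation of its children.
Terminal values V(4,·): V(4,0)=0.0000, V(4,1)=0.0000, V(4,2)=0.0000, V(4,3)=278.5407, V(4,4)=520.4312
(3,0): S=56.1889. Δ = (V_up−V_dn)/(S_up−S_dn) = (0.0000−0.0000)/(79.7883−42.7036) = 0.0000. V = [p*·0.0000 + (1−p*)·0.0000]/1.33 = 0.0000. B = V − Δ·S = 0.0000.
(3,1): S=104.9846. Δ = (V_up−V_dn)/(S_up−S_dn) = (0.0000−0.0000)/(149.0781−79.7883) = 0.0000. V = [p*·0.0000 + (1−p*)·0.0000]/1.33 = 0.0000. B = V − Δ·S = 0.0000.
(3,2): S=196.1554. Δ = (V_up−V_dn)/(S_up−S_dn) = (278.5407−0.0000)/(278.5407−149.0781) = 2.1515. V = [p*·278.5407 + (1−p*)·0.0000]/1.33 = 180.8706. B = V − Δ·S = -241.1607.
(3,3): S=366.5009. Δ = (V_up−V_dn)/(S_up−S_dn) = (520.4312−278.5407)/(520.4312−278.5407) = 1.0000. V = [p*·520.4312 + (1−p*)·278.5407]/1.33 = 366.5009. B = V − Δ·S = 0.0000.
(2,0): S=73.9328. Δ = (V_up−V_dn)/(S_up−S_dn) = (0.0000−0.0000)/(104.9846−56.1889) = 0.0000. V = [p*·0.0000 + (1−p*)·0.0000]/1.33 = 0.0000. B = V − Δ·S = 0.0000.
(2,1): S=138.1376. Δ = (V_up−V_dn)/(S_up−S_dn) = (180.8706−0.0000)/(196.1554−104.9846) = 1.9839. V = [p*·180.8706 + (1−p*)·0.0000]/1.33 = 117.4484. B = V − Δ·S = -156.5979.
(2,2): S=258.0992. Δ = (V_up−V_dn)/(S_up−S_dn) = (366.5009−180.8706)/(366.5009−196.1554) = 1.0897. V = [p*·366.5009 + (1−p*)·180.8706]/1.33 = 256.5321. B = V − Δ·S = -24.7260.
(1,0): S=97.2800. Δ = (V_up−V_dn)/(S_up−S_dn) = (117.4484−0.0000)/(138.1376−73.9328) = 1.8293. V = [p*·117.4484 + (1−p*)·0.0000]/1.33 = 76.2652. B = V − Δ·S = -101.6869.
(1,1): S=181.7600. Δ = (V_up−V_dn)/(S_up−S_dn) = (256.5321−117.4484)/(258.0992−138.1376) = 1.1594. V = [p*·256.5321 + (1−p*)·117.4484]/1.33 = 178.6211. B = V − Δ·S = -32.1117.
(0,0): S=128.0000. Δ = (V_up−V_dn)/(S_up−S_dn) = (178.6211−76.2652)/(181.7600−97.2800) = 1.2116. V = [p*·178.6211 + (1−p*)·76.2652]/1.33 = 123.8071. B = V − Δ·S = -31.2776.
Self-financing check: at every node Δ·S+B equals the discounted successor values.

(0,0): Delta=1.2116 Bond=-31.2776
(1,0): Delta=1.8293 Bond=-101.6869
(1,1): Delta=1.1594 Bond=-32.1117
(2,0): Delta=0.0000 Bond=0.0000
(2,1): Delta=1.9839 Bond=-156.5979
(2,2): Delta=1.0897 Bond=-24.7260
(3,0): Delta=0.0000 Bond=0.0000
(3,1): Delta=0.0000 Bond=0.0000
(3,2): Delta=2.1515 Bond=-241.1607
(3,3): Delta=1.0000 Bond=0.0000
V0=123.8071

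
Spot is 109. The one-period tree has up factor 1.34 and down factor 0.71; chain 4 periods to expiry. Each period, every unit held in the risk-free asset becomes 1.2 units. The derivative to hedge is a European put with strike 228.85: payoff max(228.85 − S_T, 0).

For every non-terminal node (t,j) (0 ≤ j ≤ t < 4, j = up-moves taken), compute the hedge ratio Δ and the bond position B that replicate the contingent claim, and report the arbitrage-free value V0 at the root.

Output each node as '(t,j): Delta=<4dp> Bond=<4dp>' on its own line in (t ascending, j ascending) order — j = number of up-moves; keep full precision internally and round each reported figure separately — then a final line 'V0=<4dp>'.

Under the risk-neutral measure, an up-move has probability p* = (R−d)/(u−d) = 0.7778 and values discount at R = 1.2.
At expiry t=4: V(4,0)=201.1513, V(4,1)=176.5735, V(4,2)=130.1873, V(4,3)=42.6416, V(4,4)=0.0000
  t=3,j=0: stock 39.0123 → up 52.2765 (V=176.5735), down 27.6987 (V=201.1513). Price 151.6960; hedge Δ=-1.0000, bond B=190.7083.
  t=3,j=1: stock 73.6288 → up 98.6627 (V=130.1873), down 52.2765 (V=176.5735). Price 117.0795; hedge Δ=-1.0000, bond B=190.7083.
  t=3,j=2: stock 138.9615 → up 186.2084 (V=42.6416), down 98.6627 (V=130.1873). Price 51.7468; hedge Δ=-1.0000, bond B=190.7083.
  t=3,j=3: stock 262.2653 → up 351.4356 (V=0.0000), down 186.2084 (V=42.6416). Price 7.8966; hedge Δ=-0.2581, bond B=75.5817.
  t=2,j=0: stock 54.9469 → up 73.6288 (V=117.0795), down 39.0123 (V=151.6960). Price 103.9767; hedge Δ=-1.0000, bond B=158.9236.
  t=2,j=1: stock 103.7026 → up 138.9615 (V=51.7468), down 73.6288 (V=117.0795). Price 55.2210; hedge Δ=-1.0000, bond B=158.9236.
  t=2,j=2: stock 195.7204 → up 262.2653 (V=7.8966), down 138.9615 (V=51.7468). Price 14.7009; hedge Δ=-0.3556, bond B=84.3045.
  t=1,j=0: stock 77.3900 → up 103.7026 (V=55.2210), down 54.9469 (V=103.9767). Price 55.0463; hedge Δ=-1.0000, bond B=132.4363.
  t=1,j=1: stock 146.0600 → up 195.7204 (V=14.7009), down 103.7026 (V=55.2210). Price 19.7545; hedge Δ=-0.4404, bond B=84.0721.
  t=0,j=0: stock 109.0000 → up 146.0600 (V=19.7545), down 77.3900 (V=55.0463). Price 22.9976; hedge Δ=-0.5139, bond B=79.0164.
The time-0 hedge costs 22.9976, which is the no-arbitrage price.

(0,0): Delta=-0.5139 Bond=79.0164
(1,0): Delta=-1.0000 Bond=132.4363
(1,1): Delta=-0.4404 Bond=84.0721
(2,0): Delta=-1.0000 Bond=158.9236
(2,1): Delta=-1.0000 Bond=158.9236
(2,2): Delta=-0.3556 Bond=84.3045
(3,0): Delta=-1.0000 Bond=190.7083
(3,1): Delta=-1.0000 Bond=190.7083
(3,2): Delta=-1.0000 Bond=190.7083
(3,3): Delta=-0.2581 Bond=75.5817
V0=22.9976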